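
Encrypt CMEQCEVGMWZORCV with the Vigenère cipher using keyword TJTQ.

Repeat the key across the message: TJTQTJTQTJTQTJT
C(2)+T(19): 21 → V
M(12)+J(9): 21 → V
E(4)+T(19): 23 → X
Q(16)+Q(16): 32≡6 → G
C(2)+T(19): 21 → V
E(4)+J(9): 13 → N
V(21)+T(19): 40≡14 → O
G(6)+Q(16): 22 → W
M(12)+T(19): 31≡5 → F
W(22)+J(9): 31≡5 → F
Z(25)+T(19): 44≡18 → S
O(14)+Q(16): 30≡4 → E
R(17)+T(19): 36≡10 → K
C(2)+J(9): 11 → L
V(21)+T(19): 40≡14 → O

VVXGVNOWFFSEKLO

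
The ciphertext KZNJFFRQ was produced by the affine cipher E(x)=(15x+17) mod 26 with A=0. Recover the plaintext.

DEYWUUAT

The inverse of 15 mod 26 is 7, since 15·7=105≡1. Apply D(y)=7·(y−17) mod 26:
K(10): 7·(10−17)=-49≡3 → D
Z(25): 7·(25−17)=56≡4 → E
N(13): 7·(13−17)=-28≡24 → Y
J(9): 7·(9−17)=-56≡22 → W
F(5): 7·(5−17)=-84≡20 → U
F(5): 7·(5−17)=-84≡20 → U
R(17): 7·(17−17)=0 → A
Q(16): 7·(16−17)=-7≡19 → T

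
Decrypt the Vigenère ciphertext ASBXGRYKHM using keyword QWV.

KWGHKWIOMW

Repeat the key across the ciphertext: QWVQWVQWVQ
A(0)−Q(16): -16≡10 → K
S(18)−W(22): -4≡22 → W
B(1)−V(21): -20≡6 → G
X(23)−Q(16): 7 → H
G(6)−W(22): -16≡10 → K
R(17)−V(21): -4≡22 → W
Y(24)−Q(16): 8 → I
K(10)−W(22): -12≡14 → O
H(7)−V(21): -14≡12 → M
M(12)−Q(16): -4≡22 → W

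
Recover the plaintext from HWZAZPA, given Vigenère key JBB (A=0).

Repeat the key across the ciphertext: JBBJBBJ
H(7)−J(9): -2≡24 → Y
W(22)−B(1): 21 → V
Z(25)−B(1): 24 → Y
A(0)−J(9): -9≡17 → R
Z(25)−B(1): 24 → Y
P(15)−B(1): 14 → O
A(0)−J(9): -9≡17 → R

YVYRYOR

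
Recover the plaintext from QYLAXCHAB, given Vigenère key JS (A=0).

Repeat the key across the ciphertext: JSJSJSJSJ
Q(16)−J(9): 7 → H
Y(24)−S(18): 6 → G
L(11)−J(9): 2 → C
A(0)−S(18): -18≡8 → I
X(23)−J(9): 14 → O
C(2)−S(18): -16≡10 → K
H(7)−J(9): -2≡24 → Y
A(0)−S(18): -18≡8 → I
B(1)−J(9): -8≡18 → S

HGCIOKYIS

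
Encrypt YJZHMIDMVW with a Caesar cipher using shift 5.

Y(24): 24+5=29≡3 → D
J(9): 9+5=14 → O
Z(25): 25+5=30≡4 → E
H(7): 7+5=12 → M
M(12): 12+5=17 → R
I(8): 8+5=13 → N
D(3): 3+5=8 → I
M(12): 12+5=17 → R
V(21): 21+5=26≡0 → A
W(22): 22+5=27≡1 → B

DOEMRNIRAB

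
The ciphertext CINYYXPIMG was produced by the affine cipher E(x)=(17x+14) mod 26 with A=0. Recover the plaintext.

KSDWWZXSGY

The inverse of 17 mod 26 is 23, since 17·23=391≡1. Apply D(y)=23·(y−14) mod 26:
C(2): 23·(2−14)=-276≡10 → K
I(8): 23·(8−14)=-138≡18 → S
N(13): 23·(13−14)=-23≡3 → D
Y(24): 23·(24−14)=230≡22 → W
Y(24): 23·(24−14)=230≡22 → W
X(23): 23·(23−14)=207≡25 → Z
P(15): 23·(15−14)=23 → X
I(8): 23·(8−14)=-138≡18 → S
M(12): 23·(12−14)=-46≡6 → G
G(6): 23·(6−14)=-184≡24 → Y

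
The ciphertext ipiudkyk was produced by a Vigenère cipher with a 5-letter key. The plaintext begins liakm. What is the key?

xhikr

Subtract each crib letter from the matching ciphertext letter (mod 26):
i(8)−l(11)=-3≡23 → x
p(15)−i(8)=7 → h
i(8)−a(0)=8 → i
u(20)−k(10)=10 → k
d(3)−m(12)=-9≡17 → r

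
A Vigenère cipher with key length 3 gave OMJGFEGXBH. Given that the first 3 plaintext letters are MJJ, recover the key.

Subtract each crib letter from the matching ciphertext letter (mod 26):
O(14)−M(12)=2 → C
M(12)−J(9)=3 → D
J(9)−J(9)=0 → A

CDA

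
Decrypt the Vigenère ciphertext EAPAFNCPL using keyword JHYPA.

Repeat the key across the ciphertext: JHYPAJHYP
E(4)−J(9): -5≡21 → V
A(0)−H(7): -7≡19 → T
P(15)−Y(24): -9≡17 → R
A(0)−P(15): -15≡11 → L
F(5)−A(0): 5 → F
N(13)−J(9): 4 → E
C(2)−H(7): -5≡21 → V
P(15)−Y(24): -9≡17 → R
L(11)−P(15): -4≡22 → W

VTRLFEVRW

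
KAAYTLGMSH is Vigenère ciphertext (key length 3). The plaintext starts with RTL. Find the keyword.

THP

Subtract each crib letter from the matching ciphertext letter (mod 26):
K(10)−R(17)=-7≡19 → T
A(0)−T(19)=-19≡7 → H
A(0)−L(11)=-11≡15 → P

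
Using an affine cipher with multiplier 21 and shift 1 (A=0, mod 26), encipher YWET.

Y(24): 21·24+1=505≡11 → L
W(22): 21·22+1=463≡21 → V
E(4): 21·4+1=85≡7 → H
T(19): 21·19+1=400≡10 → K

LVHK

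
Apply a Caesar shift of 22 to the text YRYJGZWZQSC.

UNUFCVSVMOY

Y(24): 24+22=46≡20 → U
R(17): 17+22=39≡13 → N
Y(24): 24+22=46≡20 → U
J(9): 9+22=31≡5 → F
G(6): 6+22=28≡2 → C
Z(25): 25+22=47≡21 → V
W(22): 22+22=44≡18 → S
Z(25): 25+22=47≡21 → V
Q(16): 16+22=38≡12 → M
S(18): 18+22=40≡14 → O
C(2): 2+22=24 → Y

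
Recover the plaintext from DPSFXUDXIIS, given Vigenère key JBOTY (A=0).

Repeat the key across the ciphertext: JBOTYJBOTYJ
D(3)−J(9): -6≡20 → U
P(15)−B(1): 14 → O
S(18)−O(14): 4 → E
F(5)−T(19): -14≡12 → M
X(23)−Y(24): -1≡25 → Z
U(20)−J(9): 11 → L
D(3)−B(1): 2 → C
X(23)−O(14): 9 → J
I(8)−T(19): -11≡15 → P
I(8)−Y(24): -16≡10 → K
S(18)−J(9): 9 → J

UOEMZLCJPKJ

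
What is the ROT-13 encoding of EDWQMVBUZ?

E(4): 4+13=17 → R
D(3): 3+13=16 → Q
W(22): 22+13=35≡9 → J
Q(16): 16+13=29≡3 → D
M(12): 12+13=25 → Z
V(21): 21+13=34≡8 → I
B(1): 1+13=14 → O
U(20): 20+13=33≡7 → H
Z(25): 25+13=38≡12 → M

RQJDZIOHM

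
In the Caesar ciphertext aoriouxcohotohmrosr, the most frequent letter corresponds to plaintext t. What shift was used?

The most frequent ciphertext letter is o (appears 6 times).
o is position 14; t is position 19.
Shift = -5≡21.

21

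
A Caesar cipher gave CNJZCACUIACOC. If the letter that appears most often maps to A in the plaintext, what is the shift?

The most frequent ciphertext letter is C (appears 5 times).
C is position 2; A is position 0.
Shift = 2.

2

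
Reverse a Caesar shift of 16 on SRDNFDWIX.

CBNXPNGSH

S(18): 18−16=2 → C
R(17): 17−16=1 → B
D(3): 3−16=-13≡13 → N
N(13): 13−16=-3≡23 → X
F(5): 5−16=-11≡15 → P
D(3): 3−16=-13≡13 → N
W(22): 22−16=6 → G
I(8): 8−16=-8≡18 → S
X(23): 23−16=7 → H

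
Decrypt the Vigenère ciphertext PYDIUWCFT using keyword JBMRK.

GXRRKNBTC

Repeat the key across the ciphertext: JBMRKJBMR
P(15)−J(9): 6 → G
Y(24)−B(1): 23 → X
D(3)−M(12): -9≡17 → R
I(8)−R(17): -9≡17 → R
U(20)−K(10): 10 → K
W(22)−J(9): 13 → N
C(2)−B(1): 1 → B
F(5)−M(12): -7≡19 → T
T(19)−R(17): 2 → C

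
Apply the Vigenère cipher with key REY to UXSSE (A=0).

LBQJI

Repeat the key across the message: REYRE
U(20)+R(17): 37≡11 → L
X(23)+E(4): 27≡1 → B
S(18)+Y(24): 42≡16 → Q
S(18)+R(17): 35≡9 → J
E(4)+E(4): 8 → I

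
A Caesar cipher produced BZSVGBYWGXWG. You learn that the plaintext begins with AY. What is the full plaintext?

From the crib: B(1)−A(0)=1, so the shift is 1.
Subtract 1 from each ciphertext letter:
B(1): 1−1=0 → A
Z(25): 25−1=24 → Y
S(18): 18−1=17 → R
V(21): 21−1=20 → U
G(6): 6−1=5 → F
B(1): 1−1=0 → A
Y(24): 24−1=23 → X
W(22): 22−1=21 → V
G(6): 6−1=5 → F
X(23): 23−1=22 → W
W(22): 22−1=21 → V
G(6): 6−1=5 → F

AYRUFAXVFWVF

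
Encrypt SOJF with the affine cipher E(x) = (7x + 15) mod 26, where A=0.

S(18): 7·18+15=141≡11 → L
O(14): 7·14+15=113≡9 → J
J(9): 7·9+15=78≡0 → A
F(5): 7·5+15=50≡24 → Y

LJAY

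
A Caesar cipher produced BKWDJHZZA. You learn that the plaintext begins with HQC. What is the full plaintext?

From the crib: B(1)−H(7)=-6≡20, so the shift is 20.
Subtract 20 from each ciphertext letter:
B(1): 1−20=-19≡7 → H
K(10): 10−20=-10≡16 → Q
W(22): 22−20=2 → C
D(3): 3−20=-17≡9 → J
J(9): 9−20=-11≡15 → P
H(7): 7−20=-13≡13 → N
Z(25): 25−20=5 → F
Z(25): 25−20=5 → F
A(0): 0−20=-20≡6 → G

HQCJPNFFG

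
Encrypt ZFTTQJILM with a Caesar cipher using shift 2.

Z(25): 25+2=27≡1 → B
F(5): 5+2=7 → H
T(19): 19+2=21 → V
T(19): 19+2=21 → V
Q(16): 16+2=18 → S
J(9): 9+2=11 → L
I(8): 8+2=10 → K
L(11): 11+2=13 → N
M(12): 12+2=14 → O

BHVVSLKNO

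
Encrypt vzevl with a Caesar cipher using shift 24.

txctj

v(21): 21+24=45≡19 → t
z(25): 25+24=49≡23 → x
e(4): 4+24=28≡2 → c
v(21): 21+24=45≡19 → t
l(11): 11+24=35≡9 → j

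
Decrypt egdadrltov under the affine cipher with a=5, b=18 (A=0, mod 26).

sixmxfjvul

The inverse of 5 mod 26 is 21, since 5·21=105≡1. Apply D(y)=21·(y−18) mod 26:
e(4): 21·(4−18)=-294≡18 → s
g(6): 21·(6−18)=-252≡8 → i
d(3): 21·(3−18)=-315≡23 → x
a(0): 21·(0−18)=-378≡12 → m
d(3): 21·(3−18)=-315≡23 → x
r(17): 21·(17−18)=-21≡5 → f
l(11): 21·(11−18)=-147≡9 → j
t(19): 21·(19−18)=21 → v
o(14): 21·(14−18)=-84≡20 → u
v(21): 21·(21−18)=63≡11 → l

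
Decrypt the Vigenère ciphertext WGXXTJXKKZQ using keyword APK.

Repeat the key across the ciphertext: APKAPKAPKAP
W(22)−A(0): 22 → W
G(6)−P(15): -9≡17 → R
X(23)−K(10): 13 → N
X(23)−A(0): 23 → X
T(19)−P(15): 4 → E
J(9)−K(10): -1≡25 → Z
X(23)−A(0): 23 → X
K(10)−P(15): -5≡21 → V
K(10)−K(10): 0 → A
Z(25)−A(0): 25 → Z
Q(16)−P(15): 1 → B

WRNXEZXVAZB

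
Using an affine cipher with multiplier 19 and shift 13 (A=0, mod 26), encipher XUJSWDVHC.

IDCRPSWQZ

X(23): 19·23+13=450≡8 → I
U(20): 19·20+13=393≡3 → D
J(9): 19·9+13=184≡2 → C
S(18): 19·18+13=355≡17 → R
W(22): 19·22+13=431≡15 → P
D(3): 19·3+13=70≡18 → S
V(21): 19·21+13=412≡22 → W
H(7): 19·7+13=146≡16 → Q
C(2): 19·2+13=51≡25 → Z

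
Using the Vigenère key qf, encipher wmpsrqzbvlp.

mrfxhvpglqf

Repeat the key across the message: qfqfqfqfqfq
w(22)+q(16): 38≡12 → m
m(12)+f(5): 17 → r
p(15)+q(16): 31≡5 → f
s(18)+f(5): 23 → x
r(17)+q(16): 33≡7 → h
q(16)+f(5): 21 → v
z(25)+q(16): 41≡15 → p
b(1)+f(5): 6 → g
v(21)+q(16): 37≡11 → l
l(11)+f(5): 16 → q
p(15)+q(16): 31≡5 → f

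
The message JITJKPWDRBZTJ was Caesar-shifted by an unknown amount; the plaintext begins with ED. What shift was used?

5

From the crib: J(9)−E(4)=5, so the shift is 5.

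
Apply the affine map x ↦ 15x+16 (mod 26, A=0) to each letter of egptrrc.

ychpllu

e(4): 15·4+16=76≡24 → y
g(6): 15·6+16=106≡2 → c
p(15): 15·15+16=241≡7 → h
t(19): 15·19+16=301≡15 → p
r(17): 15·17+16=271≡11 → l
r(17): 15·17+16=271≡11 → l
c(2): 15·2+16=46≡20 → u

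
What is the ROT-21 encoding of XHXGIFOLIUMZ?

SCSBDAJGDPHU

X(23): 23+21=44≡18 → S
H(7): 7+21=28≡2 → C
X(23): 23+21=44≡18 → S
G(6): 6+21=27≡1 → B
I(8): 8+21=29≡3 → D
F(5): 5+21=26≡0 → A
O(14): 14+21=35≡9 → J
L(11): 11+21=32≡6 → G
I(8): 8+21=29≡3 → D
U(20): 20+21=41≡15 → P
M(12): 12+21=33≡7 → H
Z(25): 25+21=46≡20 → U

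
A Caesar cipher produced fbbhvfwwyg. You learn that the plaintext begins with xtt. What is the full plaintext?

xttznxooqy

From the crib: f(5)−x(23)=-18≡8, so the shift is 8.
Subtract 8 from each ciphertext letter:
f(5): 5−8=-3≡23 → x
b(1): 1−8=-7≡19 → t
b(1): 1−8=-7≡19 → t
h(7): 7−8=-1≡25 → z
v(21): 21−8=13 → n
f(5): 5−8=-3≡23 → x
w(22): 22−8=14 → o
w(22): 22−8=14 → o
y(24): 24−8=16 → q
g(6): 6−8=-2≡24 → y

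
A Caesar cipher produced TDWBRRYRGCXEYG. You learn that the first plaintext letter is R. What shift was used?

From the crib: T(19)−R(17)=2, so the shift is 2.

2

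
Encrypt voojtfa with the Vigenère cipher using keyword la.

Repeat the key across the message: lalalal
v(21)+l(11): 32≡6 → g
o(14)+a(0): 14 → o
o(14)+l(11): 25 → z
j(9)+a(0): 9 → j
t(19)+l(11): 30≡4 → e
f(5)+a(0): 5 → f
a(0)+l(11): 11 → l

gozjefl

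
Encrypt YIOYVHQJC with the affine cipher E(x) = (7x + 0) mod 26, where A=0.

Y(24): 7·24+0=168≡12 → M
I(8): 7·8+0=56≡4 → E
O(14): 7·14+0=98≡20 → U
Y(24): 7·24+0=168≡12 → M
V(21): 7·21+0=147≡17 → R
H(7): 7·7+0=49≡23 → X
Q(16): 7·16+0=112≡8 → I
J(9): 7·9+0=63≡11 → L
C(2): 7·2+0=14 → O

MEUMRXILO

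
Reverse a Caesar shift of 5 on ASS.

A(0): 0−5=-5≡21 → V
S(18): 18−5=13 → N
S(18): 18−5=13 → N

VNN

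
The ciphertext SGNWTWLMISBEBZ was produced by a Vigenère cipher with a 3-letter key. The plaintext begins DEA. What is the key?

PCN

Subtract each crib letter from the matching ciphertext letter (mod 26):
S(18)−D(3)=15 → P
G(6)−E(4)=2 → C
N(13)−A(0)=13 → N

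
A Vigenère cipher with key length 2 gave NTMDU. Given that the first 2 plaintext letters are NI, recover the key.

AL

Subtract each crib letter from the matching ciphertext letter (mod 26):
N(13)−N(13)=0 → A
T(19)−I(8)=11 → L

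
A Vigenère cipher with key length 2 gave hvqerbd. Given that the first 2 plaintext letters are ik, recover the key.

zl

Subtract each crib letter from the matching ciphertext letter (mod 26):
h(7)−i(8)=-1≡25 → z
v(21)−k(10)=11 → l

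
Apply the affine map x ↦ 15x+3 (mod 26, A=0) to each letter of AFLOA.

DAMFD

A(0): 15·0+3=3 → D
F(5): 15·5+3=78≡0 → A
L(11): 15·11+3=168≡12 → M
O(14): 15·14+3=213≡5 → F
A(0): 15·0+3=3 → D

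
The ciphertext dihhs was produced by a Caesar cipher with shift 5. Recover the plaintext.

d(3): 3−5=-2≡24 → y
i(8): 8−5=3 → d
h(7): 7−5=2 → c
h(7): 7−5=2 → c
s(18): 18−5=13 → n

ydccn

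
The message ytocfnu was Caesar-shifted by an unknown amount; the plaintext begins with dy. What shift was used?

21

From the crib: y(24)−d(3)=21, so the shift is 21.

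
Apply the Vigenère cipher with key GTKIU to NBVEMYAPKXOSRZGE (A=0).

TUFMGETZSRULBHAK

Repeat the key across the message: GTKIUGTKIUGTKIUG
N(13)+G(6): 19 → T
B(1)+T(19): 20 → U
V(21)+K(10): 31≡5 → F
E(4)+I(8): 12 → M
M(12)+U(20): 32≡6 → G
Y(24)+G(6): 30≡4 → E
A(0)+T(19): 19 → T
P(15)+K(10): 25 → Z
K(10)+I(8): 18 → S
X(23)+U(20): 43≡17 → R
O(14)+G(6): 20 → U
S(18)+T(19): 37≡11 → L
R(17)+K(10): 27≡1 → B
Z(25)+I(8): 33≡7 → H
G(6)+U(20): 26≡0 → A
E(4)+G(6): 10 → K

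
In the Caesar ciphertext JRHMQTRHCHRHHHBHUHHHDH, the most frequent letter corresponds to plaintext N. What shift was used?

20

The most frequent ciphertext letter is H (appears 11 times).
H is position 7; N is position 13.
Shift = -6≡20.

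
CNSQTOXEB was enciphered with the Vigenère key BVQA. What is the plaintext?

BSCQSTHEA

Repeat the key across the ciphertext: BVQABVQAB
C(2)−B(1): 1 → B
N(13)−V(21): -8≡18 → S
S(18)−Q(16): 2 → C
Q(16)−A(0): 16 → Q
T(19)−B(1): 18 → S
O(14)−V(21): -7≡19 → T
X(23)−Q(16): 7 → H
E(4)−A(0): 4 → E
B(1)−B(1): 0 → A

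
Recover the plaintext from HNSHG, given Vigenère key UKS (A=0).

NDANW

Repeat the key across the ciphertext: UKSUK
H(7)−U(20): -13≡13 → N
N(13)−K(10): 3 → D
S(18)−S(18): 0 → A
H(7)−U(20): -13≡13 → N
G(6)−K(10): -4≡22 → W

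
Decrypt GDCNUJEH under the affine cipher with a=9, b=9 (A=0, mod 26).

RIFMHALU

The inverse of 9 mod 26 is 3, since 9·3=27≡1. Apply D(y)=3·(y−9) mod 26:
G(6): 3·(6−9)=-9≡17 → R
D(3): 3·(3−9)=-18≡8 → I
C(2): 3·(2−9)=-21≡5 → F
N(13): 3·(13−9)=12 → M
U(20): 3·(20−9)=33≡7 → H
J(9): 3·(9−9)=0 → A
E(4): 3·(4−9)=-15≡11 → L
H(7): 3·(7−9)=-6≡20 → U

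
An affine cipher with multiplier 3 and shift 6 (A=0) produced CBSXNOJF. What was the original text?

The inverse of 3 mod 26 is 9, since 3·9=27≡1. Apply D(y)=9·(y−6) mod 26:
C(2): 9·(2−6)=-36≡16 → Q
B(1): 9·(1−6)=-45≡7 → H
S(18): 9·(18−6)=108≡4 → E
X(23): 9·(23−6)=153≡23 → X
N(13): 9·(13−6)=63≡11 → L
O(14): 9·(14−6)=72≡20 → U
J(9): 9·(9−6)=27≡1 → B
F(5): 9·(5−6)=-9≡17 → R

QHEXLUBR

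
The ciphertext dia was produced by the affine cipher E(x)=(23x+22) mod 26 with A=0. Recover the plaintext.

pwq

The inverse of 23 mod 26 is 17, since 23·17=391≡1. Apply D(y)=17·(y−22) mod 26:
d(3): 17·(3−22)=-323≡15 → p
i(8): 17·(8−22)=-238≡22 → w
a(0): 17·(0−22)=-374≡16 → q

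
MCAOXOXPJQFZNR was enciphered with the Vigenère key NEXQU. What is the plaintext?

Repeat the key across the ciphertext: NEXQUNEXQUNEXQ
M(12)−N(13): -1≡25 → Z
C(2)−E(4): -2≡24 → Y
A(0)−X(23): -23≡3 → D
O(14)−Q(16): -2≡24 → Y
X(23)−U(20): 3 → D
O(14)−N(13): 1 → B
X(23)−E(4): 19 → T
P(15)−X(23): -8≡18 → S
J(9)−Q(16): -7≡19 → T
Q(16)−U(20): -4≡22 → W
F(5)−N(13): -8≡18 → S
Z(25)−E(4): 21 → V
N(13)−X(23): -10≡16 → Q
R(17)−Q(16): 1 → B

ZYDYDBTSTWSVQB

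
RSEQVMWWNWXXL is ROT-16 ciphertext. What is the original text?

BCOAFWGGXGHHV

R(17): 17−16=1 → B
S(18): 18−16=2 → C
E(4): 4−16=-12≡14 → O
Q(16): 16−16=0 → A
V(21): 21−16=5 → F
M(12): 12−16=-4≡22 → W
W(22): 22−16=6 → G
W(22): 22−16=6 → G
N(13): 13−16=-3≡23 → X
W(22): 22−16=6 → G
X(23): 23−16=7 → H
X(23): 23−16=7 → H
L(11): 11−16=-5≡21 → V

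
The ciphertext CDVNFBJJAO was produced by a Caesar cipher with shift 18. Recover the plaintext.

C(2): 2−18=-16≡10 → K
D(3): 3−18=-15≡11 → L
V(21): 21−18=3 → D
N(13): 13−18=-5≡21 → V
F(5): 5−18=-13≡13 → N
B(1): 1−18=-17≡9 → J
J(9): 9−18=-9≡17 → R
J(9): 9−18=-9≡17 → R
A(0): 0−18=-18≡8 → I
O(14): 14−18=-4≡22 → W

KLDVNJRRIW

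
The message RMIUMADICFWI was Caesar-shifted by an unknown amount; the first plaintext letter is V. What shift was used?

22

From the crib: R(17)−V(21)=-4≡22, so the shift is 22.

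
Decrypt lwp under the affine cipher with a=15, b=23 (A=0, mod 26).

The inverse of 15 mod 26 is 7, since 15·7=105≡1. Apply D(y)=7·(y−23) mod 26:
l(11): 7·(11−23)=-84≡20 → u
w(22): 7·(22−23)=-7≡19 → t
p(15): 7·(15−23)=-56≡22 → w

utw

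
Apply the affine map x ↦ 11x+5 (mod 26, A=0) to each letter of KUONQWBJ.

K(10): 11·10+5=115≡11 → L
U(20): 11·20+5=225≡17 → R
O(14): 11·14+5=159≡3 → D
N(13): 11·13+5=148≡18 → S
Q(16): 11·16+5=181≡25 → Z
W(22): 11·22+5=247≡13 → N
B(1): 11·1+5=16 → Q
J(9): 11·9+5=104≡0 → A

LRDSZNQA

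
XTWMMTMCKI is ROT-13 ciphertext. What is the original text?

X(23): 23−13=10 → K
T(19): 19−13=6 → G
W(22): 22−13=9 → J
M(12): 12−13=-1≡25 → Z
M(12): 12−13=-1≡25 → Z
T(19): 19−13=6 → G
M(12): 12−13=-1≡25 → Z
C(2): 2−13=-11≡15 → P
K(10): 10−13=-3≡23 → X
I(8): 8−13=-5≡21 → V

KGJZZGZPXV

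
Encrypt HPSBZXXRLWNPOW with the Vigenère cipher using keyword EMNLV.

LBFMUBJEWRRBBH

Repeat the key across the message: EMNLVEMNLVEMNL
H(7)+E(4): 11 → L
P(15)+M(12): 27≡1 → B
S(18)+N(13): 31≡5 → F
B(1)+L(11): 12 → M
Z(25)+V(21): 46≡20 → U
X(23)+E(4): 27≡1 → B
X(23)+M(12): 35≡9 → J
R(17)+N(13): 30≡4 → E
L(11)+L(11): 22 → W
W(22)+V(21): 43≡17 → R
N(13)+E(4): 17 → R
P(15)+M(12): 27≡1 → B
O(14)+N(13): 27≡1 → B
W(22)+L(11): 33≡7 → H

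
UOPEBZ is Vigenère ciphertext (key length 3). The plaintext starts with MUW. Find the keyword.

Subtract each crib letter from the matching ciphertext letter (mod 26):
U(20)−M(12)=8 → I
O(14)−U(20)=-6≡20 → U
P(15)−W(22)=-7≡19 → T

IUT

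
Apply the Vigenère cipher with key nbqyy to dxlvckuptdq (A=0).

Repeat the key across the message: nbqyynbqyyn
d(3)+n(13): 16 → q
x(23)+b(1): 24 → y
l(11)+q(16): 27≡1 → b
v(21)+y(24): 45≡19 → t
c(2)+y(24): 26≡0 → a
k(10)+n(13): 23 → x
u(20)+b(1): 21 → v
p(15)+q(16): 31≡5 → f
t(19)+y(24): 43≡17 → r
d(3)+y(24): 27≡1 → b
q(16)+n(13): 29≡3 → d

qybtaxvfrbd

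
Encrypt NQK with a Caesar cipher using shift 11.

YBV

N(13): 13+11=24 → Y
Q(16): 16+11=27≡1 → B
K(10): 10+11=21 → V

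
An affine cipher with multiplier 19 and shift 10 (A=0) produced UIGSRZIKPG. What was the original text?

GEIKZJEADI

The inverse of 19 mod 26 is 11, since 19·11=209≡1. Apply D(y)=11·(y−10) mod 26:
U(20): 11·(20−10)=110≡6 → G
I(8): 11·(8−10)=-22≡4 → E
G(6): 11·(6−10)=-44≡8 → I
S(18): 11·(18−10)=88≡10 → K
R(17): 11·(17−10)=77≡25 → Z
Z(25): 11·(25−10)=165≡9 → J
I(8): 11·(8−10)=-22≡4 → E
K(10): 11·(10−10)=0 → A
P(15): 11·(15−10)=55≡3 → D
G(6): 11·(6−10)=-44≡8 → I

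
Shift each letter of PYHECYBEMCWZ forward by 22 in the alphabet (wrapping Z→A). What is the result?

P(15): 15+22=37≡11 → L
Y(24): 24+22=46≡20 → U
H(7): 7+22=29≡3 → D
E(4): 4+22=26≡0 → A
C(2): 2+22=24 → Y
Y(24): 24+22=46≡20 → U
B(1): 1+22=23 → X
E(4): 4+22=26≡0 → A
M(12): 12+22=34≡8 → I
C(2): 2+22=24 → Y
W(22): 22+22=44≡18 → S
Z(25): 25+22=47≡21 → V

LUDAYUXAIYSV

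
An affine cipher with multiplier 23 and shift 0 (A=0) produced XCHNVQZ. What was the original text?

The inverse of 23 mod 26 is 17, since 23·17=391≡1. Apply D(y)=17·(y−0) mod 26:
X(23): 17·(23−0)=391≡1 → B
C(2): 17·(2−0)=34≡8 → I
H(7): 17·(7−0)=119≡15 → P
N(13): 17·(13−0)=221≡13 → N
V(21): 17·(21−0)=357≡19 → T
Q(16): 17·(16−0)=272≡12 → M
Z(25): 17·(25−0)=425≡9 → J

BIPNTMJ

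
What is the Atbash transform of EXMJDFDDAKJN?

E(4) → V(21)
X(23) → C(2)
M(12) → N(13)
J(9) → Q(16)
D(3) → W(22)
F(5) → U(20)
D(3) → W(22)
D(3) → W(22)
A(0) → Z(25)
K(10) → P(15)
J(9) → Q(16)
N(13) → M(12)

VCNQWUWWZPQM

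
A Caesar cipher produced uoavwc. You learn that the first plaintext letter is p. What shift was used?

From the crib: u(20)−p(15)=5, so the shift is 5.

5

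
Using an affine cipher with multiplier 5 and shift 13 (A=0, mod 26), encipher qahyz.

pnwdi

q(16): 5·16+13=93≡15 → p
a(0): 5·0+13=13 → n
h(7): 5·7+13=48≡22 → w
y(24): 5·24+13=133≡3 → d
z(25): 5·25+13=138≡8 → i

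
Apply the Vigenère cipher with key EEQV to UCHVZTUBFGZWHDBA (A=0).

Repeat the key across the message: EEQVEEQVEEQVEEQV
U(20)+E(4): 24 → Y
C(2)+E(4): 6 → G
H(7)+Q(16): 23 → X
V(21)+V(21): 42≡16 → Q
Z(25)+E(4): 29≡3 → D
T(19)+E(4): 23 → X
U(20)+Q(16): 36≡10 → K
B(1)+V(21): 22 → W
F(5)+E(4): 9 → J
G(6)+E(4): 10 → K
Z(25)+Q(16): 41≡15 → P
W(22)+V(21): 43≡17 → R
H(7)+E(4): 11 → L
D(3)+E(4): 7 → H
B(1)+Q(16): 17 → R
A(0)+V(21): 21 → V

YGXQDXKWJKPRLHRV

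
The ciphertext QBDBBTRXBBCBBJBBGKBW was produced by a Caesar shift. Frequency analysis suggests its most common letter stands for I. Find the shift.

The most frequent ciphertext letter is B (appears 10 times).
B is position 1; I is position 8.
Shift = -7≡19.

19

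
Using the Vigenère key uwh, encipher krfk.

enme

Repeat the key across the message: uwhu
k(10)+u(20): 30≡4 → e
r(17)+w(22): 39≡13 → n
f(5)+h(7): 12 → m
k(10)+u(20): 30≡4 → e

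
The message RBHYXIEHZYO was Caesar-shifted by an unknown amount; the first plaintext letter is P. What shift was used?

2

From the crib: R(17)−P(15)=2, so the shift is 2.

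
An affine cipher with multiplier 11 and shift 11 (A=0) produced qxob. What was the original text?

rufs

The inverse of 11 mod 26 is 19, since 11·19=209≡1. Apply D(y)=19·(y−11) mod 26:
q(16): 19·(16−11)=95≡17 → r
x(23): 19·(23−11)=228≡20 → u
o(14): 19·(14−11)=57≡5 → f
b(1): 19·(1−11)=-190≡18 → s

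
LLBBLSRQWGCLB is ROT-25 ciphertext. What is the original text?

L(11): 11−25=-14≡12 → M
L(11): 11−25=-14≡12 → M
B(1): 1−25=-24≡2 → C
B(1): 1−25=-24≡2 → C
L(11): 11−25=-14≡12 → M
S(18): 18−25=-7≡19 → T
R(17): 17−25=-8≡18 → S
Q(16): 16−25=-9≡17 → R
W(22): 22−25=-3≡23 → X
G(6): 6−25=-19≡7 → H
C(2): 2−25=-23≡3 → D
L(11): 11−25=-14≡12 → M
B(1): 1−25=-24≡2 → C

MMCCMTSRXHDMC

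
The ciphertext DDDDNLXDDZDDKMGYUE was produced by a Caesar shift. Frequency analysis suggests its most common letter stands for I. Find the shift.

21

The most frequent ciphertext letter is D (appears 8 times).
D is position 3; I is position 8.
Shift = -5≡21.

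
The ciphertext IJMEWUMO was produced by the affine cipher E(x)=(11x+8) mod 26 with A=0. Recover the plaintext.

The inverse of 11 mod 26 is 19, since 11·19=209≡1. Apply D(y)=19·(y−8) mod 26:
I(8): 19·(8−8)=0 → A
J(9): 19·(9−8)=19 → T
M(12): 19·(12−8)=76≡24 → Y
E(4): 19·(4−8)=-76≡2 → C
W(22): 19·(22−8)=266≡6 → G
U(20): 19·(20−8)=228≡20 → U
M(12): 19·(12−8)=76≡24 → Y
O(14): 19·(14−8)=114≡10 → K

ATYCGUYK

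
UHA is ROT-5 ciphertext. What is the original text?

PCV

U(20): 20−5=15 → P
H(7): 7−5=2 → C
A(0): 0−5=-5≡21 → V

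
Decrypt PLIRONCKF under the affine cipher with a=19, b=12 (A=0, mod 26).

HPIDWLUEB

The inverse of 19 mod 26 is 11, since 19·11=209≡1. Apply D(y)=11·(y−12) mod 26:
P(15): 11·(15−12)=33≡7 → H
L(11): 11·(11−12)=-11≡15 → P
I(8): 11·(8−12)=-44≡8 → I
R(17): 11·(17−12)=55≡3 → D
O(14): 11·(14−12)=22 → W
N(13): 11·(13−12)=11 → L
C(2): 11·(2−12)=-110≡20 → U
K(10): 11·(10−12)=-22≡4 → E
F(5): 11·(5−12)=-77≡1 → B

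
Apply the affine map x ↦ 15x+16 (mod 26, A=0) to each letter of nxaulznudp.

dxqezbdejh

n(13): 15·13+16=211≡3 → d
x(23): 15·23+16=361≡23 → x
a(0): 15·0+16=16 → q
u(20): 15·20+16=316≡4 → e
l(11): 15·11+16=181≡25 → z
z(25): 15·25+16=391≡1 → b
n(13): 15·13+16=211≡3 → d
u(20): 15·20+16=316≡4 → e
d(3): 15·3+16=61≡9 → j
p(15): 15·15+16=241≡7 → h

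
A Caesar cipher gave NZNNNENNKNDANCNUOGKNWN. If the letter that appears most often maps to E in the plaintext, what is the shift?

9

The most frequent ciphertext letter is N (appears 11 times).
N is position 13; E is position 4.
Shift = 9.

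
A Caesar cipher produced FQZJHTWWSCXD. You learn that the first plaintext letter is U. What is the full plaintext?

From the crib: F(5)−U(20)=-15≡11, so the shift is 11.
Subtract 11 from each ciphertext letter:
F(5): 5−11=-6≡20 → U
Q(16): 16−11=5 → F
Z(25): 25−11=14 → O
J(9): 9−11=-2≡24 → Y
H(7): 7−11=-4≡22 → W
T(19): 19−11=8 → I
W(22): 22−11=11 → L
W(22): 22−11=11 → L
S(18): 18−11=7 → H
C(2): 2−11=-9≡17 → R
X(23): 23−11=12 → M
D(3): 3−11=-8≡18 → S

UFOYWILLHRMS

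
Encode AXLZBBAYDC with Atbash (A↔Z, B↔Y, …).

A(0) → Z(25)
X(23) → C(2)
L(11) → O(14)
Z(25) → A(0)
B(1) → Y(24)
B(1) → Y(24)
A(0) → Z(25)
Y(24) → B(1)
D(3) → W(22)
C(2) → X(23)

ZCOAYYZBWX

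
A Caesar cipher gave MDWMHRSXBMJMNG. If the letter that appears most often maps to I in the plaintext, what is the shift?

The most frequent ciphertext letter is M (appears 4 times).
M is position 12; I is position 8.
Shift = 4.

4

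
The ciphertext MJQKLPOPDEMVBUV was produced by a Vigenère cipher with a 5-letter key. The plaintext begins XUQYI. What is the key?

PPAMD

Subtract each crib letter from the matching ciphertext letter (mod 26):
M(12)−X(23)=-11≡15 → P
J(9)−U(20)=-11≡15 → P
Q(16)−Q(16)=0 → A
K(10)−Y(24)=-14≡12 → M
L(11)−I(8)=3 → D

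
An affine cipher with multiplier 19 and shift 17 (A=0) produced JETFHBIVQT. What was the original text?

The inverse of 19 mod 26 is 11, since 19·11=209≡1. Apply D(y)=11·(y−17) mod 26:
J(9): 11·(9−17)=-88≡16 → Q
E(4): 11·(4−17)=-143≡13 → N
T(19): 11·(19−17)=22 → W
F(5): 11·(5−17)=-132≡24 → Y
H(7): 11·(7−17)=-110≡20 → U
B(1): 11·(1−17)=-176≡6 → G
I(8): 11·(8−17)=-99≡5 → F
V(21): 11·(21−17)=44≡18 → S
Q(16): 11·(16−17)=-11≡15 → P
T(19): 11·(19−17)=22 → W

QNWYUGFSPW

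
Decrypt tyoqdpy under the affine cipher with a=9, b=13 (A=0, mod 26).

shdjwgh

The inverse of 9 mod 26 is 3, since 9·3=27≡1. Apply D(y)=3·(y−13) mod 26:
t(19): 3·(19−13)=18 → s
y(24): 3·(24−13)=33≡7 → h
o(14): 3·(14−13)=3 → d
q(16): 3·(16−13)=9 → j
d(3): 3·(3−13)=-30≡22 → w
p(15): 3·(15−13)=6 → g
y(24): 3·(24−13)=33≡7 → h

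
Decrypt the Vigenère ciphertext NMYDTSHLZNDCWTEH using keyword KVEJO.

Repeat the key across the ciphertext: KVEJOKVEJOKVEJOK
N(13)−K(10): 3 → D
M(12)−V(21): -9≡17 → R
Y(24)−E(4): 20 → U
D(3)−J(9): -6≡20 → U
T(19)−O(14): 5 → F
S(18)−K(10): 8 → I
H(7)−V(21): -14≡12 → M
L(11)−E(4): 7 → H
Z(25)−J(9): 16 → Q
N(13)−O(14): -1≡25 → Z
D(3)−K(10): -7≡19 → T
C(2)−V(21): -19≡7 → H
W(22)−E(4): 18 → S
T(19)−J(9): 10 → K
E(4)−O(14): -10≡16 → Q
H(7)−K(10): -3≡23 → X

DRUUFIMHQZTHSKQX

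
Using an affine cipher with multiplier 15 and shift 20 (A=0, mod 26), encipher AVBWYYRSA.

A(0): 15·0+20=20 → U
V(21): 15·21+20=335≡23 → X
B(1): 15·1+20=35≡9 → J
W(22): 15·22+20=350≡12 → M
Y(24): 15·24+20=380≡16 → Q
Y(24): 15·24+20=380≡16 → Q
R(17): 15·17+20=275≡15 → P
S(18): 15·18+20=290≡4 → E
A(0): 15·0+20=20 → U

UXJMQQPEU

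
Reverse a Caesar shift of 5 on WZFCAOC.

RUAXVJX

W(22): 22−5=17 → R
Z(25): 25−5=20 → U
F(5): 5−5=0 → A
C(2): 2−5=-3≡23 → X
A(0): 0−5=-5≡21 → V
O(14): 14−5=9 → J
C(2): 2−5=-3≡23 → X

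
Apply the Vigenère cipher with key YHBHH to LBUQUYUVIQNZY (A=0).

Repeat the key across the message: YHBHHYHBHHYHB
L(11)+Y(24): 35≡9 → J
B(1)+H(7): 8 → I
U(20)+B(1): 21 → V
Q(16)+H(7): 23 → X
U(20)+H(7): 27≡1 → B
Y(24)+Y(24): 48≡22 → W
U(20)+H(7): 27≡1 → B
V(21)+B(1): 22 → W
I(8)+H(7): 15 → P
Q(16)+H(7): 23 → X
N(13)+Y(24): 37≡11 → L
Z(25)+H(7): 32≡6 → G
Y(24)+B(1): 25 → Z

JIVXBWBWPXLGZ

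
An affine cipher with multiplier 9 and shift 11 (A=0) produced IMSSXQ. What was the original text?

The inverse of 9 mod 26 is 3, since 9·3=27≡1. Apply D(y)=3·(y−11) mod 26:
I(8): 3·(8−11)=-9≡17 → R
M(12): 3·(12−11)=3 → D
S(18): 3·(18−11)=21 → V
S(18): 3·(18−11)=21 → V
X(23): 3·(23−11)=36≡10 → K
Q(16): 3·(16−11)=15 → P

RDVVKP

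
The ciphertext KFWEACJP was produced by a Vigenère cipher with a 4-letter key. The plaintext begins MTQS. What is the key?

YMGM

Subtract each crib letter from the matching ciphertext letter (mod 26):
K(10)−M(12)=-2≡24 → Y
F(5)−T(19)=-14≡12 → M
W(22)−Q(16)=6 → G
E(4)−S(18)=-14≡12 → M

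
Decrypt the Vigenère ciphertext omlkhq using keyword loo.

dyxztc

Repeat the key across the ciphertext: looloo
o(14)−l(11): 3 → d
m(12)−o(14): -2≡24 → y
l(11)−o(14): -3≡23 → x
k(10)−l(11): -1≡25 → z
h(7)−o(14): -7≡19 → t
q(16)−o(14): 2 → c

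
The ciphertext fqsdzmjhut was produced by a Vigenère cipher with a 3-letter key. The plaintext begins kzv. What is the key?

Subtract each crib letter from the matching ciphertext letter (mod 26):
f(5)−k(10)=-5≡21 → v
q(16)−z(25)=-9≡17 → r
s(18)−v(21)=-3≡23 → x

vrx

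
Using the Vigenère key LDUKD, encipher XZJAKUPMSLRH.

Repeat the key across the message: LDUKDLDUKDLD
X(23)+L(11): 34≡8 → I
Z(25)+D(3): 28≡2 → C
J(9)+U(20): 29≡3 → D
A(0)+K(10): 10 → K
K(10)+D(3): 13 → N
U(20)+L(11): 31≡5 → F
P(15)+D(3): 18 → S
M(12)+U(20): 32≡6 → G
S(18)+K(10): 28≡2 → C
L(11)+D(3): 14 → O
R(17)+L(11): 28≡2 → C
H(7)+D(3): 10 → K

ICDKNFSGCOCK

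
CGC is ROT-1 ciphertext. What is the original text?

C(2): 2−1=1 → B
G(6): 6−1=5 → F
C(2): 2−1=1 → B

BFB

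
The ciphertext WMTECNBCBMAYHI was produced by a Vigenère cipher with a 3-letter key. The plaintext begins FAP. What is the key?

Subtract each crib letter from the matching ciphertext letter (mod 26):
W(22)−F(5)=17 → R
M(12)−A(0)=12 → M
T(19)−P(15)=4 → E

RME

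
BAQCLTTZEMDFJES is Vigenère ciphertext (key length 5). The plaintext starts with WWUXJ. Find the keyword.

FEWFC

Subtract each crib letter from the matching ciphertext letter (mod 26):
B(1)−W(22)=-21≡5 → F
A(0)−W(22)=-22≡4 → E
Q(16)−U(20)=-4≡22 → W
C(2)−X(23)=-21≡5 → F
L(11)−J(9)=2 → C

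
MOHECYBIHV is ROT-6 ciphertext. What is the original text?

GIBYWSVCBP

M(12): 12−6=6 → G
O(14): 14−6=8 → I
H(7): 7−6=1 → B
E(4): 4−6=-2≡24 → Y
C(2): 2−6=-4≡22 → W
Y(24): 24−6=18 → S
B(1): 1−6=-5≡21 → V
I(8): 8−6=2 → C
H(7): 7−6=1 → B
V(21): 21−6=15 → P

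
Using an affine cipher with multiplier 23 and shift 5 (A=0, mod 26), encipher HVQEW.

KUJTR

H(7): 23·7+5=166≡10 → K
V(21): 23·21+5=488≡20 → U
Q(16): 23·16+5=373≡9 → J
E(4): 23·4+5=97≡19 → T
W(22): 23·22+5=511≡17 → R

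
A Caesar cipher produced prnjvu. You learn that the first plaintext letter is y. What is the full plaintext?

From the crib: p(15)−y(24)=-9≡17, so the shift is 17.
Subtract 17 from each ciphertext letter:
p(15): 15−17=-2≡24 → y
r(17): 17−17=0 → a
n(13): 13−17=-4≡22 → w
j(9): 9−17=-8≡18 → s
v(21): 21−17=4 → e
u(20): 20−17=3 → d

yawsed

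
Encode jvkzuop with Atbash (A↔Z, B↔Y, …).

j(9) → q(16)
v(21) → e(4)
k(10) → p(15)
z(25) → a(0)
u(20) → f(5)
o(14) → l(11)
p(15) → k(10)

qepaflk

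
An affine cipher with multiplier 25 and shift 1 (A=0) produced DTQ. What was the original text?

YIL

The inverse of 25 mod 26 is 25, since 25·25=625≡1. Apply D(y)=25·(y−1) mod 26:
D(3): 25·(3−1)=50≡24 → Y
T(19): 25·(19−1)=450≡8 → I
Q(16): 25·(16−1)=375≡11 → L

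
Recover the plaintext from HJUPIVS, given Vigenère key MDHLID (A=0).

Repeat the key across the ciphertext: MDHLIDM
H(7)−M(12): -5≡21 → V
J(9)−D(3): 6 → G
U(20)−H(7): 13 → N
P(15)−L(11): 4 → E
I(8)−I(8): 0 → A
V(21)−D(3): 18 → S
S(18)−M(12): 6 → G

VGNEASG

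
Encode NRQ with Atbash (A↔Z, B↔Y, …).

N(13) → M(12)
R(17) → I(8)
Q(16) → J(9)

MIJ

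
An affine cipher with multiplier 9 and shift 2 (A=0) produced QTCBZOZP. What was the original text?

The inverse of 9 mod 26 is 3, since 9·3=27≡1. Apply D(y)=3·(y−2) mod 26:
Q(16): 3·(16−2)=42≡16 → Q
T(19): 3·(19−2)=51≡25 → Z
C(2): 3·(2−2)=0 → A
B(1): 3·(1−2)=-3≡23 → X
Z(25): 3·(25−2)=69≡17 → R
O(14): 3·(14−2)=36≡10 → K
Z(25): 3·(25−2)=69≡17 → R
P(15): 3·(15−2)=39≡13 → N

QZAXRKRN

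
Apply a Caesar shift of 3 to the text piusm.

p(15): 15+3=18 → s
i(8): 8+3=11 → l
u(20): 20+3=23 → x
s(18): 18+3=21 → v
m(12): 12+3=15 → p

slxvp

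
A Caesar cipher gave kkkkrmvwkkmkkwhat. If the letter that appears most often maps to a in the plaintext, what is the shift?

The most frequent ciphertext letter is k (appears 8 times).
k is position 10; a is position 0.
Shift = 10.

10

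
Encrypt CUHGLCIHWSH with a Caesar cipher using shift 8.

KCPOTKQPEAP

C(2): 2+8=10 → K
U(20): 20+8=28≡2 → C
H(7): 7+8=15 → P
G(6): 6+8=14 → O
L(11): 11+8=19 → T
C(2): 2+8=10 → K
I(8): 8+8=16 → Q
H(7): 7+8=15 → P
W(22): 22+8=30≡4 → E
S(18): 18+8=26≡0 → A
H(7): 7+8=15 → P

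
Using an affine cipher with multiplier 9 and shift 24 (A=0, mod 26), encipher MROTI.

M(12): 9·12+24=132≡2 → C
R(17): 9·17+24=177≡21 → V
O(14): 9·14+24=150≡20 → U
T(19): 9·19+24=195≡13 → N
I(8): 9·8+24=96≡18 → S

CVUNS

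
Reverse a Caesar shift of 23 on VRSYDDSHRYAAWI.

V(21): 21−23=-2≡24 → Y
R(17): 17−23=-6≡20 → U
S(18): 18−23=-5≡21 → V
Y(24): 24−23=1 → B
D(3): 3−23=-20≡6 → G
D(3): 3−23=-20≡6 → G
S(18): 18−23=-5≡21 → V
H(7): 7−23=-16≡10 → K
R(17): 17−23=-6≡20 → U
Y(24): 24−23=1 → B
A(0): 0−23=-23≡3 → D
A(0): 0−23=-23≡3 → D
W(22): 22−23=-1≡25 → Z
I(8): 8−23=-15≡11 → L

YUVBGGVKUBDDZL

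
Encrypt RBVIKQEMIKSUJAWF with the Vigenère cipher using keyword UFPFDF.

LGKNNVYRXPVZDFLK

Repeat the key across the message: UFPFDFUFPFDFUFPF
R(17)+U(20): 37≡11 → L
B(1)+F(5): 6 → G
V(21)+P(15): 36≡10 → K
I(8)+F(5): 13 → N
K(10)+D(3): 13 → N
Q(16)+F(5): 21 → V
E(4)+U(20): 24 → Y
M(12)+F(5): 17 → R
I(8)+P(15): 23 → X
K(10)+F(5): 15 → P
S(18)+D(3): 21 → V
U(20)+F(5): 25 → Z
J(9)+U(20): 29≡3 → D
A(0)+F(5): 5 → F
W(22)+P(15): 37≡11 → L
F(5)+F(5): 10 → K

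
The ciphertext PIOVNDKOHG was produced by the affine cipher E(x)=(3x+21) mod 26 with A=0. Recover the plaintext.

The inverse of 3 mod 26 is 9, since 3·9=27≡1. Apply D(y)=9·(y−21) mod 26:
P(15): 9·(15−21)=-54≡24 → Y
I(8): 9·(8−21)=-117≡13 → N
O(14): 9·(14−21)=-63≡15 → P
V(21): 9·(21−21)=0 → A
N(13): 9·(13−21)=-72≡6 → G
D(3): 9·(3−21)=-162≡20 → U
K(10): 9·(10−21)=-99≡5 → F
O(14): 9·(14−21)=-63≡15 → P
H(7): 9·(7−21)=-126≡4 → E
G(6): 9·(6−21)=-135≡21 → V

YNPAGUFPEV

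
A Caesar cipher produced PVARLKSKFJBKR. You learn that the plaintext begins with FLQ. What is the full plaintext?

From the crib: P(15)−F(5)=10, so the shift is 10.
Subtract 10 from each ciphertext letter:
P(15): 15−10=5 → F
V(21): 21−10=11 → L
A(0): 0−10=-10≡16 → Q
R(17): 17−10=7 → H
L(11): 11−10=1 → B
K(10): 10−10=0 → A
S(18): 18−10=8 → I
K(10): 10−10=0 → A
F(5): 5−10=-5≡21 → V
J(9): 9−10=-1≡25 → Z
B(1): 1−10=-9≡17 → R
K(10): 10−10=0 → A
R(17): 17−10=7 → H

FLQHBAIAVZRAH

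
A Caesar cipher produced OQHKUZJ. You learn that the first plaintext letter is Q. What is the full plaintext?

From the crib: O(14)−Q(16)=-2≡24, so the shift is 24.
Subtract 24 from each ciphertext letter:
O(14): 14−24=-10≡16 → Q
Q(16): 16−24=-8≡18 → S
H(7): 7−24=-17≡9 → J
K(10): 10−24=-14≡12 → M
U(20): 20−24=-4≡22 → W
Z(25): 25−24=1 → B
J(9): 9−24=-15≡11 → L

QSJMWBL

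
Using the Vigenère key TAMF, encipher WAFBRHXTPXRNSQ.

Repeat the key across the message: TAMFTAMFTAMFTA
W(22)+T(19): 41≡15 → P
A(0)+A(0): 0 → A
F(5)+M(12): 17 → R
B(1)+F(5): 6 → G
R(17)+T(19): 36≡10 → K
H(7)+A(0): 7 → H
X(23)+M(12): 35≡9 → J
T(19)+F(5): 24 → Y
P(15)+T(19): 34≡8 → I
X(23)+A(0): 23 → X
R(17)+M(12): 29≡3 → D
N(13)+F(5): 18 → S
S(18)+T(19): 37≡11 → L
Q(16)+A(0): 16 → Q

PARGKHJYIXDSLQ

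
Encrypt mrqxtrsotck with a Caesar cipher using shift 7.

m(12): 12+7=19 → t
r(17): 17+7=24 → y
q(16): 16+7=23 → x
x(23): 23+7=30≡4 → e
t(19): 19+7=26≡0 → a
r(17): 17+7=24 → y
s(18): 18+7=25 → z
o(14): 14+7=21 → v
t(19): 19+7=26≡0 → a
c(2): 2+7=9 → j
k(10): 10+7=17 → r

tyxeayzvajr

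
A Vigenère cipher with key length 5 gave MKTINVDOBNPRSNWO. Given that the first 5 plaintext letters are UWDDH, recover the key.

Subtract each crib letter from the matching ciphertext letter (mod 26):
M(12)−U(20)=-8≡18 → S
K(10)−W(22)=-12≡14 → O
T(19)−D(3)=16 → Q
I(8)−D(3)=5 → F
N(13)−H(7)=6 → G

SOQFG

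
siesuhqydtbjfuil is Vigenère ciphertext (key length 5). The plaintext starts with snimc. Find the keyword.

avwgs

Subtract each crib letter from the matching ciphertext letter (mod 26):
s(18)−s(18)=0 → a
i(8)−n(13)=-5≡21 → v
e(4)−i(8)=-4≡22 → w
s(18)−m(12)=6 → g
u(20)−c(2)=18 → s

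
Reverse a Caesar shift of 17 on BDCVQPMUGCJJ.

KMLEZYVDPLSS

B(1): 1−17=-16≡10 → K
D(3): 3−17=-14≡12 → M
C(2): 2−17=-15≡11 → L
V(21): 21−17=4 → E
Q(16): 16−17=-1≡25 → Z
P(15): 15−17=-2≡24 → Y
M(12): 12−17=-5≡21 → V
U(20): 20−17=3 → D
G(6): 6−17=-11≡15 → P
C(2): 2−17=-15≡11 → L
J(9): 9−17=-8≡18 → S
J(9): 9−17=-8≡18 → S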